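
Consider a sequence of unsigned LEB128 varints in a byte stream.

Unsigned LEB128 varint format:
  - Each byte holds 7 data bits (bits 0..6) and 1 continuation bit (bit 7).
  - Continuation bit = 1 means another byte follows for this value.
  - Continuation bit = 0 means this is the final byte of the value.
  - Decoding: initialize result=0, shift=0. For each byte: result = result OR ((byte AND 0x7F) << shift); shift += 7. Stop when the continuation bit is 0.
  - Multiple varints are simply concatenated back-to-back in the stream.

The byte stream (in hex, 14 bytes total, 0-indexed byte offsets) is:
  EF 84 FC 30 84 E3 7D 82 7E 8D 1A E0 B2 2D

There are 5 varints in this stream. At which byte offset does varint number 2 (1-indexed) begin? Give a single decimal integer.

  byte[0]=0xEF cont=1 payload=0x6F=111: acc |= 111<<0 -> acc=111 shift=7
  byte[1]=0x84 cont=1 payload=0x04=4: acc |= 4<<7 -> acc=623 shift=14
  byte[2]=0xFC cont=1 payload=0x7C=124: acc |= 124<<14 -> acc=2032239 shift=21
  byte[3]=0x30 cont=0 payload=0x30=48: acc |= 48<<21 -> acc=102695535 shift=28 [end]
Varint 1: bytes[0:4] = EF 84 FC 30 -> value 102695535 (4 byte(s))
  byte[4]=0x84 cont=1 payload=0x04=4: acc |= 4<<0 -> acc=4 shift=7
  byte[5]=0xE3 cont=1 payload=0x63=99: acc |= 99<<7 -> acc=12676 shift=14
  byte[6]=0x7D cont=0 payload=0x7D=125: acc |= 125<<14 -> acc=2060676 shift=21 [end]
Varint 2: bytes[4:7] = 84 E3 7D -> value 2060676 (3 byte(s))
  byte[7]=0x82 cont=1 payload=0x02=2: acc |= 2<<0 -> acc=2 shift=7
  byte[8]=0x7E cont=0 payload=0x7E=126: acc |= 126<<7 -> acc=16130 shift=14 [end]
Varint 3: bytes[7:9] = 82 7E -> value 16130 (2 byte(s))
  byte[9]=0x8D cont=1 payload=0x0D=13: acc |= 13<<0 -> acc=13 shift=7
  byte[10]=0x1A cont=0 payload=0x1A=26: acc |= 26<<7 -> acc=3341 shift=14 [end]
Varint 4: bytes[9:11] = 8D 1A -> value 3341 (2 byte(s))
  byte[11]=0xE0 cont=1 payload=0x60=96: acc |= 96<<0 -> acc=96 shift=7
  byte[12]=0xB2 cont=1 payload=0x32=50: acc |= 50<<7 -> acc=6496 shift=14
  byte[13]=0x2D cont=0 payload=0x2D=45: acc |= 45<<14 -> acc=743776 shift=21 [end]
Varint 5: bytes[11:14] = E0 B2 2D -> value 743776 (3 byte(s))

Answer: 4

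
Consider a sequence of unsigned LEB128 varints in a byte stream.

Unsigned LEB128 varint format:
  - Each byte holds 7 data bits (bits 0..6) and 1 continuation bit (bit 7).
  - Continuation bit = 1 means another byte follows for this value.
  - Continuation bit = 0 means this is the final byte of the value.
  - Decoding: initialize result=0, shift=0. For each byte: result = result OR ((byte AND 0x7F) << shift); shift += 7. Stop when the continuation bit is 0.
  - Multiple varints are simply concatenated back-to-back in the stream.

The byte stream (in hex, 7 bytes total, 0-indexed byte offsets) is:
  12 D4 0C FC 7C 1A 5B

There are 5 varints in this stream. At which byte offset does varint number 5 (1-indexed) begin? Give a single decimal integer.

Answer: 6

Derivation:
  byte[0]=0x12 cont=0 payload=0x12=18: acc |= 18<<0 -> acc=18 shift=7 [end]
Varint 1: bytes[0:1] = 12 -> value 18 (1 byte(s))
  byte[1]=0xD4 cont=1 payload=0x54=84: acc |= 84<<0 -> acc=84 shift=7
  byte[2]=0x0C cont=0 payload=0x0C=12: acc |= 12<<7 -> acc=1620 shift=14 [end]
Varint 2: bytes[1:3] = D4 0C -> value 1620 (2 byte(s))
  byte[3]=0xFC cont=1 payload=0x7C=124: acc |= 124<<0 -> acc=124 shift=7
  byte[4]=0x7C cont=0 payload=0x7C=124: acc |= 124<<7 -> acc=15996 shift=14 [end]
Varint 3: bytes[3:5] = FC 7C -> value 15996 (2 byte(s))
  byte[5]=0x1A cont=0 payload=0x1A=26: acc |= 26<<0 -> acc=26 shift=7 [end]
Varint 4: bytes[5:6] = 1A -> value 26 (1 byte(s))
  byte[6]=0x5B cont=0 payload=0x5B=91: acc |= 91<<0 -> acc=91 shift=7 [end]
Varint 5: bytes[6:7] = 5B -> value 91 (1 byte(s))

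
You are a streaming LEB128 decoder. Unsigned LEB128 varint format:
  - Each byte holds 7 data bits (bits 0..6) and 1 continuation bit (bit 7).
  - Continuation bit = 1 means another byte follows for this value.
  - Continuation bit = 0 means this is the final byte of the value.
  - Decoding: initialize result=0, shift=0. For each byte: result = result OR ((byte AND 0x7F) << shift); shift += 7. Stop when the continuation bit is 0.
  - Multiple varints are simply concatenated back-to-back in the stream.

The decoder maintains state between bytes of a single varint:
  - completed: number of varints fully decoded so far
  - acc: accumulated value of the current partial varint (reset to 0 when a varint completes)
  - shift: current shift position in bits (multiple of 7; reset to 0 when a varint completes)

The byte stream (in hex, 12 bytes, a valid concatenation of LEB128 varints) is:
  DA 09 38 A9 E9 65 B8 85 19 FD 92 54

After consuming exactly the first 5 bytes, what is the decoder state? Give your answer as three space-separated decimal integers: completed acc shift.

byte[0]=0xDA cont=1 payload=0x5A: acc |= 90<<0 -> completed=0 acc=90 shift=7
byte[1]=0x09 cont=0 payload=0x09: varint #1 complete (value=1242); reset -> completed=1 acc=0 shift=0
byte[2]=0x38 cont=0 payload=0x38: varint #2 complete (value=56); reset -> completed=2 acc=0 shift=0
byte[3]=0xA9 cont=1 payload=0x29: acc |= 41<<0 -> completed=2 acc=41 shift=7
byte[4]=0xE9 cont=1 payload=0x69: acc |= 105<<7 -> completed=2 acc=13481 shift=14

Answer: 2 13481 14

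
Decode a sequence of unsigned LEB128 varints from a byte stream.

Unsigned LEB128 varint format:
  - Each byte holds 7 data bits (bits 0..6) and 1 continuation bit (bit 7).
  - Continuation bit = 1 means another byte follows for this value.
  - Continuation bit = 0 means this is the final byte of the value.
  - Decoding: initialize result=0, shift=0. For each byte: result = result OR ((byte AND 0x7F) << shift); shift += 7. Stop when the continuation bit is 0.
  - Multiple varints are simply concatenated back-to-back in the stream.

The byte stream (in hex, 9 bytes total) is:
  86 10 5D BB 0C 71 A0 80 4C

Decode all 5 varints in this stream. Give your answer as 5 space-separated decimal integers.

Answer: 2054 93 1595 113 1245216

Derivation:
  byte[0]=0x86 cont=1 payload=0x06=6: acc |= 6<<0 -> acc=6 shift=7
  byte[1]=0x10 cont=0 payload=0x10=16: acc |= 16<<7 -> acc=2054 shift=14 [end]
Varint 1: bytes[0:2] = 86 10 -> value 2054 (2 byte(s))
  byte[2]=0x5D cont=0 payload=0x5D=93: acc |= 93<<0 -> acc=93 shift=7 [end]
Varint 2: bytes[2:3] = 5D -> value 93 (1 byte(s))
  byte[3]=0xBB cont=1 payload=0x3B=59: acc |= 59<<0 -> acc=59 shift=7
  byte[4]=0x0C cont=0 payload=0x0C=12: acc |= 12<<7 -> acc=1595 shift=14 [end]
Varint 3: bytes[3:5] = BB 0C -> value 1595 (2 byte(s))
  byte[5]=0x71 cont=0 payload=0x71=113: acc |= 113<<0 -> acc=113 shift=7 [end]
Varint 4: bytes[5:6] = 71 -> value 113 (1 byte(s))
  byte[6]=0xA0 cont=1 payload=0x20=32: acc |= 32<<0 -> acc=32 shift=7
  byte[7]=0x80 cont=1 payload=0x00=0: acc |= 0<<7 -> acc=32 shift=14
  byte[8]=0x4C cont=0 payload=0x4C=76: acc |= 76<<14 -> acc=1245216 shift=21 [end]
Varint 5: bytes[6:9] = A0 80 4C -> value 1245216 (3 byte(s))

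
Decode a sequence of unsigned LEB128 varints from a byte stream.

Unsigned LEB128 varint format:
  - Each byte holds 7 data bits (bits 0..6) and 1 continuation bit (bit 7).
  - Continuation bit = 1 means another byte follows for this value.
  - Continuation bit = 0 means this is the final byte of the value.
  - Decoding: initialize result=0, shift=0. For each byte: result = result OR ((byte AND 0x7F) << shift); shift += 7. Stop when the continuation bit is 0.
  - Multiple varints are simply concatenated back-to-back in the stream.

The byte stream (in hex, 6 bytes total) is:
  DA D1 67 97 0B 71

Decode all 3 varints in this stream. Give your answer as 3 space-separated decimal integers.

  byte[0]=0xDA cont=1 payload=0x5A=90: acc |= 90<<0 -> acc=90 shift=7
  byte[1]=0xD1 cont=1 payload=0x51=81: acc |= 81<<7 -> acc=10458 shift=14
  byte[2]=0x67 cont=0 payload=0x67=103: acc |= 103<<14 -> acc=1698010 shift=21 [end]
Varint 1: bytes[0:3] = DA D1 67 -> value 1698010 (3 byte(s))
  byte[3]=0x97 cont=1 payload=0x17=23: acc |= 23<<0 -> acc=23 shift=7
  byte[4]=0x0B cont=0 payload=0x0B=11: acc |= 11<<7 -> acc=1431 shift=14 [end]
Varint 2: bytes[3:5] = 97 0B -> value 1431 (2 byte(s))
  byte[5]=0x71 cont=0 payload=0x71=113: acc |= 113<<0 -> acc=113 shift=7 [end]
Varint 3: bytes[5:6] = 71 -> value 113 (1 byte(s))

Answer: 1698010 1431 113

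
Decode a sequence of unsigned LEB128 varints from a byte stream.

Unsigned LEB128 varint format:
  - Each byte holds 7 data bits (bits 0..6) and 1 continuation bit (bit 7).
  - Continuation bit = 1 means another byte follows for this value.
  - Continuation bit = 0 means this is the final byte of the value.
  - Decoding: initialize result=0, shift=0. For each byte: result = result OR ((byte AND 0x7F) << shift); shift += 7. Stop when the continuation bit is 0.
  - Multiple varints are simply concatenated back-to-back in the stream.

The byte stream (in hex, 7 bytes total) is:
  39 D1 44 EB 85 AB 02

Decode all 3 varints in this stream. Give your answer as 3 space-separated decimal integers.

  byte[0]=0x39 cont=0 payload=0x39=57: acc |= 57<<0 -> acc=57 shift=7 [end]
Varint 1: bytes[0:1] = 39 -> value 57 (1 byte(s))
  byte[1]=0xD1 cont=1 payload=0x51=81: acc |= 81<<0 -> acc=81 shift=7
  byte[2]=0x44 cont=0 payload=0x44=68: acc |= 68<<7 -> acc=8785 shift=14 [end]
Varint 2: bytes[1:3] = D1 44 -> value 8785 (2 byte(s))
  byte[3]=0xEB cont=1 payload=0x6B=107: acc |= 107<<0 -> acc=107 shift=7
  byte[4]=0x85 cont=1 payload=0x05=5: acc |= 5<<7 -> acc=747 shift=14
  byte[5]=0xAB cont=1 payload=0x2B=43: acc |= 43<<14 -> acc=705259 shift=21
  byte[6]=0x02 cont=0 payload=0x02=2: acc |= 2<<21 -> acc=4899563 shift=28 [end]
Varint 3: bytes[3:7] = EB 85 AB 02 -> value 4899563 (4 byte(s))

Answer: 57 8785 4899563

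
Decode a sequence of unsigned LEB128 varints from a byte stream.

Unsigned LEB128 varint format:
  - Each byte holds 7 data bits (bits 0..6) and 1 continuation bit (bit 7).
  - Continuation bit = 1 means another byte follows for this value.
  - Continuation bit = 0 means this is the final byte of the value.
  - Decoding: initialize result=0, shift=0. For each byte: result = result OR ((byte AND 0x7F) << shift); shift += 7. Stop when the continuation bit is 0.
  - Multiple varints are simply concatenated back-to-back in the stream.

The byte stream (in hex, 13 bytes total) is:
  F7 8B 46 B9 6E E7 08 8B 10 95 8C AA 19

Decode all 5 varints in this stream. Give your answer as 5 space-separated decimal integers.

Answer: 1148407 14137 1127 2059 53118485

Derivation:
  byte[0]=0xF7 cont=1 payload=0x77=119: acc |= 119<<0 -> acc=119 shift=7
  byte[1]=0x8B cont=1 payload=0x0B=11: acc |= 11<<7 -> acc=1527 shift=14
  byte[2]=0x46 cont=0 payload=0x46=70: acc |= 70<<14 -> acc=1148407 shift=21 [end]
Varint 1: bytes[0:3] = F7 8B 46 -> value 1148407 (3 byte(s))
  byte[3]=0xB9 cont=1 payload=0x39=57: acc |= 57<<0 -> acc=57 shift=7
  byte[4]=0x6E cont=0 payload=0x6E=110: acc |= 110<<7 -> acc=14137 shift=14 [end]
Varint 2: bytes[3:5] = B9 6E -> value 14137 (2 byte(s))
  byte[5]=0xE7 cont=1 payload=0x67=103: acc |= 103<<0 -> acc=103 shift=7
  byte[6]=0x08 cont=0 payload=0x08=8: acc |= 8<<7 -> acc=1127 shift=14 [end]
Varint 3: bytes[5:7] = E7 08 -> value 1127 (2 byte(s))
  byte[7]=0x8B cont=1 payload=0x0B=11: acc |= 11<<0 -> acc=11 shift=7
  byte[8]=0x10 cont=0 payload=0x10=16: acc |= 16<<7 -> acc=2059 shift=14 [end]
Varint 4: bytes[7:9] = 8B 10 -> value 2059 (2 byte(s))
  byte[9]=0x95 cont=1 payload=0x15=21: acc |= 21<<0 -> acc=21 shift=7
  byte[10]=0x8C cont=1 payload=0x0C=12: acc |= 12<<7 -> acc=1557 shift=14
  byte[11]=0xAA cont=1 payload=0x2A=42: acc |= 42<<14 -> acc=689685 shift=21
  byte[12]=0x19 cont=0 payload=0x19=25: acc |= 25<<21 -> acc=53118485 shift=28 [end]
Varint 5: bytes[9:13] = 95 8C AA 19 -> value 53118485 (4 byte(s))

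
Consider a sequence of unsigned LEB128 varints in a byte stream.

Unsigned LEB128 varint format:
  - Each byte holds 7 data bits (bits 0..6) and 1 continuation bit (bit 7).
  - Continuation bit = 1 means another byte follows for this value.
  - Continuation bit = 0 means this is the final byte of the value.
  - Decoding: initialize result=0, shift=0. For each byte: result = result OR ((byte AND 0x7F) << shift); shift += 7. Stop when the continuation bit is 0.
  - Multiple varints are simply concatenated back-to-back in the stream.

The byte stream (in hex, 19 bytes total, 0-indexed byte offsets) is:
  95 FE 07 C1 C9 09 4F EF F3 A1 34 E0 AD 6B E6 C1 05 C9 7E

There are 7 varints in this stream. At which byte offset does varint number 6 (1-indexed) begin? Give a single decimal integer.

  byte[0]=0x95 cont=1 payload=0x15=21: acc |= 21<<0 -> acc=21 shift=7
  byte[1]=0xFE cont=1 payload=0x7E=126: acc |= 126<<7 -> acc=16149 shift=14
  byte[2]=0x07 cont=0 payload=0x07=7: acc |= 7<<14 -> acc=130837 shift=21 [end]
Varint 1: bytes[0:3] = 95 FE 07 -> value 130837 (3 byte(s))
  byte[3]=0xC1 cont=1 payload=0x41=65: acc |= 65<<0 -> acc=65 shift=7
  byte[4]=0xC9 cont=1 payload=0x49=73: acc |= 73<<7 -> acc=9409 shift=14
  byte[5]=0x09 cont=0 payload=0x09=9: acc |= 9<<14 -> acc=156865 shift=21 [end]
Varint 2: bytes[3:6] = C1 C9 09 -> value 156865 (3 byte(s))
  byte[6]=0x4F cont=0 payload=0x4F=79: acc |= 79<<0 -> acc=79 shift=7 [end]
Varint 3: bytes[6:7] = 4F -> value 79 (1 byte(s))
  byte[7]=0xEF cont=1 payload=0x6F=111: acc |= 111<<0 -> acc=111 shift=7
  byte[8]=0xF3 cont=1 payload=0x73=115: acc |= 115<<7 -> acc=14831 shift=14
  byte[9]=0xA1 cont=1 payload=0x21=33: acc |= 33<<14 -> acc=555503 shift=21
  byte[10]=0x34 cont=0 payload=0x34=52: acc |= 52<<21 -> acc=109607407 shift=28 [end]
Varint 4: bytes[7:11] = EF F3 A1 34 -> value 109607407 (4 byte(s))
  byte[11]=0xE0 cont=1 payload=0x60=96: acc |= 96<<0 -> acc=96 shift=7
  byte[12]=0xAD cont=1 payload=0x2D=45: acc |= 45<<7 -> acc=5856 shift=14
  byte[13]=0x6B cont=0 payload=0x6B=107: acc |= 107<<14 -> acc=1758944 shift=21 [end]
Varint 5: bytes[11:14] = E0 AD 6B -> value 1758944 (3 byte(s))
  byte[14]=0xE6 cont=1 payload=0x66=102: acc |= 102<<0 -> acc=102 shift=7
  byte[15]=0xC1 cont=1 payload=0x41=65: acc |= 65<<7 -> acc=8422 shift=14
  byte[16]=0x05 cont=0 payload=0x05=5: acc |= 5<<14 -> acc=90342 shift=21 [end]
Varint 6: bytes[14:17] = E6 C1 05 -> value 90342 (3 byte(s))
  byte[17]=0xC9 cont=1 payload=0x49=73: acc |= 73<<0 -> acc=73 shift=7
  byte[18]=0x7E cont=0 payload=0x7E=126: acc |= 126<<7 -> acc=16201 shift=14 [end]
Varint 7: bytes[17:19] = C9 7E -> value 16201 (2 byte(s))

Answer: 14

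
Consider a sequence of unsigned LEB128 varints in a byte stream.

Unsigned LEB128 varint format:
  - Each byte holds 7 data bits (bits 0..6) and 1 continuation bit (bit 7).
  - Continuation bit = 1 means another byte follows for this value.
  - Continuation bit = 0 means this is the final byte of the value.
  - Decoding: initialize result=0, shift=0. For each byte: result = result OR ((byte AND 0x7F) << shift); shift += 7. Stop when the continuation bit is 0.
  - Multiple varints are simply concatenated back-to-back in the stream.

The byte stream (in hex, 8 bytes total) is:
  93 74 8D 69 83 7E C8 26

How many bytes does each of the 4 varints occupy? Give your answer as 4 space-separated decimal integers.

  byte[0]=0x93 cont=1 payload=0x13=19: acc |= 19<<0 -> acc=19 shift=7
  byte[1]=0x74 cont=0 payload=0x74=116: acc |= 116<<7 -> acc=14867 shift=14 [end]
Varint 1: bytes[0:2] = 93 74 -> value 14867 (2 byte(s))
  byte[2]=0x8D cont=1 payload=0x0D=13: acc |= 13<<0 -> acc=13 shift=7
  byte[3]=0x69 cont=0 payload=0x69=105: acc |= 105<<7 -> acc=13453 shift=14 [end]
Varint 2: bytes[2:4] = 8D 69 -> value 13453 (2 byte(s))
  byte[4]=0x83 cont=1 payload=0x03=3: acc |= 3<<0 -> acc=3 shift=7
  byte[5]=0x7E cont=0 payload=0x7E=126: acc |= 126<<7 -> acc=16131 shift=14 [end]
Varint 3: bytes[4:6] = 83 7E -> value 16131 (2 byte(s))
  byte[6]=0xC8 cont=1 payload=0x48=72: acc |= 72<<0 -> acc=72 shift=7
  byte[7]=0x26 cont=0 payload=0x26=38: acc |= 38<<7 -> acc=4936 shift=14 [end]
Varint 4: bytes[6:8] = C8 26 -> value 4936 (2 byte(s))

Answer: 2 2 2 2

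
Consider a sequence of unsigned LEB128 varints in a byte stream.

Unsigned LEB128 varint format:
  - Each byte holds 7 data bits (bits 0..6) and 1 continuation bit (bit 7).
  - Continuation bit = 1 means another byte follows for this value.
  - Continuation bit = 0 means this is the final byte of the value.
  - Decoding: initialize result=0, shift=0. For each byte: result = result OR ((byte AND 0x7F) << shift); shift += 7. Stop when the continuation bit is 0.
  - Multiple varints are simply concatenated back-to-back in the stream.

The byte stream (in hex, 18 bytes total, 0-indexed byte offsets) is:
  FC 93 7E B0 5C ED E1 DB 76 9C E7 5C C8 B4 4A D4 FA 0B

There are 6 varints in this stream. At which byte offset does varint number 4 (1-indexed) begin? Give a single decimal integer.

Answer: 9

Derivation:
  byte[0]=0xFC cont=1 payload=0x7C=124: acc |= 124<<0 -> acc=124 shift=7
  byte[1]=0x93 cont=1 payload=0x13=19: acc |= 19<<7 -> acc=2556 shift=14
  byte[2]=0x7E cont=0 payload=0x7E=126: acc |= 126<<14 -> acc=2066940 shift=21 [end]
Varint 1: bytes[0:3] = FC 93 7E -> value 2066940 (3 byte(s))
  byte[3]=0xB0 cont=1 payload=0x30=48: acc |= 48<<0 -> acc=48 shift=7
  byte[4]=0x5C cont=0 payload=0x5C=92: acc |= 92<<7 -> acc=11824 shift=14 [end]
Varint 2: bytes[3:5] = B0 5C -> value 11824 (2 byte(s))
  byte[5]=0xED cont=1 payload=0x6D=109: acc |= 109<<0 -> acc=109 shift=7
  byte[6]=0xE1 cont=1 payload=0x61=97: acc |= 97<<7 -> acc=12525 shift=14
  byte[7]=0xDB cont=1 payload=0x5B=91: acc |= 91<<14 -> acc=1503469 shift=21
  byte[8]=0x76 cont=0 payload=0x76=118: acc |= 118<<21 -> acc=248967405 shift=28 [end]
Varint 3: bytes[5:9] = ED E1 DB 76 -> value 248967405 (4 byte(s))
  byte[9]=0x9C cont=1 payload=0x1C=28: acc |= 28<<0 -> acc=28 shift=7
  byte[10]=0xE7 cont=1 payload=0x67=103: acc |= 103<<7 -> acc=13212 shift=14
  byte[11]=0x5C cont=0 payload=0x5C=92: acc |= 92<<14 -> acc=1520540 shift=21 [end]
Varint 4: bytes[9:12] = 9C E7 5C -> value 1520540 (3 byte(s))
  byte[12]=0xC8 cont=1 payload=0x48=72: acc |= 72<<0 -> acc=72 shift=7
  byte[13]=0xB4 cont=1 payload=0x34=52: acc |= 52<<7 -> acc=6728 shift=14
  byte[14]=0x4A cont=0 payload=0x4A=74: acc |= 74<<14 -> acc=1219144 shift=21 [end]
Varint 5: bytes[12:15] = C8 B4 4A -> value 1219144 (3 byte(s))
  byte[15]=0xD4 cont=1 payload=0x54=84: acc |= 84<<0 -> acc=84 shift=7
  byte[16]=0xFA cont=1 payload=0x7A=122: acc |= 122<<7 -> acc=15700 shift=14
  byte[17]=0x0B cont=0 payload=0x0B=11: acc |= 11<<14 -> acc=195924 shift=21 [end]
Varint 6: bytes[15:18] = D4 FA 0B -> value 195924 (3 byte(s))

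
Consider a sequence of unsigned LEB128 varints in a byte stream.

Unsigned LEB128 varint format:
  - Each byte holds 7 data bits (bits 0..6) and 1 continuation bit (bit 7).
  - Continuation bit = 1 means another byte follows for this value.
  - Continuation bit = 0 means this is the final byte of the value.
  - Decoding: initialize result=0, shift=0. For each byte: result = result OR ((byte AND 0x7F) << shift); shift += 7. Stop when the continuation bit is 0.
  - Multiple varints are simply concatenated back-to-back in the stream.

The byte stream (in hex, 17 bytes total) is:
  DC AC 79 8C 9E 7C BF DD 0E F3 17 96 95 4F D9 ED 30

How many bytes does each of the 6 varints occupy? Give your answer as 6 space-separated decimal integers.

  byte[0]=0xDC cont=1 payload=0x5C=92: acc |= 92<<0 -> acc=92 shift=7
  byte[1]=0xAC cont=1 payload=0x2C=44: acc |= 44<<7 -> acc=5724 shift=14
  byte[2]=0x79 cont=0 payload=0x79=121: acc |= 121<<14 -> acc=1988188 shift=21 [end]
Varint 1: bytes[0:3] = DC AC 79 -> value 1988188 (3 byte(s))
  byte[3]=0x8C cont=1 payload=0x0C=12: acc |= 12<<0 -> acc=12 shift=7
  byte[4]=0x9E cont=1 payload=0x1E=30: acc |= 30<<7 -> acc=3852 shift=14
  byte[5]=0x7C cont=0 payload=0x7C=124: acc |= 124<<14 -> acc=2035468 shift=21 [end]
Varint 2: bytes[3:6] = 8C 9E 7C -> value 2035468 (3 byte(s))
  byte[6]=0xBF cont=1 payload=0x3F=63: acc |= 63<<0 -> acc=63 shift=7
  byte[7]=0xDD cont=1 payload=0x5D=93: acc |= 93<<7 -> acc=11967 shift=14
  byte[8]=0x0E cont=0 payload=0x0E=14: acc |= 14<<14 -> acc=241343 shift=21 [end]
Varint 3: bytes[6:9] = BF DD 0E -> value 241343 (3 byte(s))
  byte[9]=0xF3 cont=1 payload=0x73=115: acc |= 115<<0 -> acc=115 shift=7
  byte[10]=0x17 cont=0 payload=0x17=23: acc |= 23<<7 -> acc=3059 shift=14 [end]
Varint 4: bytes[9:11] = F3 17 -> value 3059 (2 byte(s))
  byte[11]=0x96 cont=1 payload=0x16=22: acc |= 22<<0 -> acc=22 shift=7
  byte[12]=0x95 cont=1 payload=0x15=21: acc |= 21<<7 -> acc=2710 shift=14
  byte[13]=0x4F cont=0 payload=0x4F=79: acc |= 79<<14 -> acc=1297046 shift=21 [end]
Varint 5: bytes[11:14] = 96 95 4F -> value 1297046 (3 byte(s))
  byte[14]=0xD9 cont=1 payload=0x59=89: acc |= 89<<0 -> acc=89 shift=7
  byte[15]=0xED cont=1 payload=0x6D=109: acc |= 109<<7 -> acc=14041 shift=14
  byte[16]=0x30 cont=0 payload=0x30=48: acc |= 48<<14 -> acc=800473 shift=21 [end]
Varint 6: bytes[14:17] = D9 ED 30 -> value 800473 (3 byte(s))

Answer: 3 3 3 2 3 3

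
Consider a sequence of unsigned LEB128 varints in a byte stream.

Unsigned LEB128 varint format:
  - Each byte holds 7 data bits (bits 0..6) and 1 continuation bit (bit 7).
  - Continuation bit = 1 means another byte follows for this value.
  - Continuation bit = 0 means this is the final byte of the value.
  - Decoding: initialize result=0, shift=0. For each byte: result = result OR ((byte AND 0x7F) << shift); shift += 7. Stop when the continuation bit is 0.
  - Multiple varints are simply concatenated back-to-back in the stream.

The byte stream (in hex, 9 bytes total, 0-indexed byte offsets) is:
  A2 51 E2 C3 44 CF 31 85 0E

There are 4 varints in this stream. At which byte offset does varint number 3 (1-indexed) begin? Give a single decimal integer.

Answer: 5

Derivation:
  byte[0]=0xA2 cont=1 payload=0x22=34: acc |= 34<<0 -> acc=34 shift=7
  byte[1]=0x51 cont=0 payload=0x51=81: acc |= 81<<7 -> acc=10402 shift=14 [end]
Varint 1: bytes[0:2] = A2 51 -> value 10402 (2 byte(s))
  byte[2]=0xE2 cont=1 payload=0x62=98: acc |= 98<<0 -> acc=98 shift=7
  byte[3]=0xC3 cont=1 payload=0x43=67: acc |= 67<<7 -> acc=8674 shift=14
  byte[4]=0x44 cont=0 payload=0x44=68: acc |= 68<<14 -> acc=1122786 shift=21 [end]
Varint 2: bytes[2:5] = E2 C3 44 -> value 1122786 (3 byte(s))
  byte[5]=0xCF cont=1 payload=0x4F=79: acc |= 79<<0 -> acc=79 shift=7
  byte[6]=0x31 cont=0 payload=0x31=49: acc |= 49<<7 -> acc=6351 shift=14 [end]
Varint 3: bytes[5:7] = CF 31 -> value 6351 (2 byte(s))
  byte[7]=0x85 cont=1 payload=0x05=5: acc |= 5<<0 -> acc=5 shift=7
  byte[8]=0x0E cont=0 payload=0x0E=14: acc |= 14<<7 -> acc=1797 shift=14 [end]
Varint 4: bytes[7:9] = 85 0E -> value 1797 (2 byte(s))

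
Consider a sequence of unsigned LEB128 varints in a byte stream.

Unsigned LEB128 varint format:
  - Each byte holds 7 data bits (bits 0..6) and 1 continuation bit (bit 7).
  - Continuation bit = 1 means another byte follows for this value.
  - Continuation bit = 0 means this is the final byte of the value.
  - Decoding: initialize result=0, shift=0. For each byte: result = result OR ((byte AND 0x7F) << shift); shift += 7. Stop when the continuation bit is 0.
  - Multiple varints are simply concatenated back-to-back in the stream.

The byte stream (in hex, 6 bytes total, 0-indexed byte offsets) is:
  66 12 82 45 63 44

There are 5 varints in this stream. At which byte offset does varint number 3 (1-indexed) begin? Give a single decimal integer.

Answer: 2

Derivation:
  byte[0]=0x66 cont=0 payload=0x66=102: acc |= 102<<0 -> acc=102 shift=7 [end]
Varint 1: bytes[0:1] = 66 -> value 102 (1 byte(s))
  byte[1]=0x12 cont=0 payload=0x12=18: acc |= 18<<0 -> acc=18 shift=7 [end]
Varint 2: bytes[1:2] = 12 -> value 18 (1 byte(s))
  byte[2]=0x82 cont=1 payload=0x02=2: acc |= 2<<0 -> acc=2 shift=7
  byte[3]=0x45 cont=0 payload=0x45=69: acc |= 69<<7 -> acc=8834 shift=14 [end]
Varint 3: bytes[2:4] = 82 45 -> value 8834 (2 byte(s))
  byte[4]=0x63 cont=0 payload=0x63=99: acc |= 99<<0 -> acc=99 shift=7 [end]
Varint 4: bytes[4:5] = 63 -> value 99 (1 byte(s))
  byte[5]=0x44 cont=0 payload=0x44=68: acc |= 68<<0 -> acc=68 shift=7 [end]
Varint 5: bytes[5:6] = 44 -> value 68 (1 byte(s))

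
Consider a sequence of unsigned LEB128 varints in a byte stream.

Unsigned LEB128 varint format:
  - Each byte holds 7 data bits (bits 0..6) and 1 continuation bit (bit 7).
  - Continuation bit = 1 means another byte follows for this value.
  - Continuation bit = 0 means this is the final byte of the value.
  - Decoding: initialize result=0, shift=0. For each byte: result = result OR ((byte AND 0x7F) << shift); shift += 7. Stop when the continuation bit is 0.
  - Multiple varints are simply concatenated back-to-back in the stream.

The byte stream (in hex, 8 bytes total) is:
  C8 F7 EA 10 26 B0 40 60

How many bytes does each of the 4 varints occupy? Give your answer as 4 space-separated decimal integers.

Answer: 4 1 2 1

Derivation:
  byte[0]=0xC8 cont=1 payload=0x48=72: acc |= 72<<0 -> acc=72 shift=7
  byte[1]=0xF7 cont=1 payload=0x77=119: acc |= 119<<7 -> acc=15304 shift=14
  byte[2]=0xEA cont=1 payload=0x6A=106: acc |= 106<<14 -> acc=1752008 shift=21
  byte[3]=0x10 cont=0 payload=0x10=16: acc |= 16<<21 -> acc=35306440 shift=28 [end]
Varint 1: bytes[0:4] = C8 F7 EA 10 -> value 35306440 (4 byte(s))
  byte[4]=0x26 cont=0 payload=0x26=38: acc |= 38<<0 -> acc=38 shift=7 [end]
Varint 2: bytes[4:5] = 26 -> value 38 (1 byte(s))
  byte[5]=0xB0 cont=1 payload=0x30=48: acc |= 48<<0 -> acc=48 shift=7
  byte[6]=0x40 cont=0 payload=0x40=64: acc |= 64<<7 -> acc=8240 shift=14 [end]
Varint 3: bytes[5:7] = B0 40 -> value 8240 (2 byte(s))
  byte[7]=0x60 cont=0 payload=0x60=96: acc |= 96<<0 -> acc=96 shift=7 [end]
Varint 4: bytes[7:8] = 60 -> value 96 (1 byte(s))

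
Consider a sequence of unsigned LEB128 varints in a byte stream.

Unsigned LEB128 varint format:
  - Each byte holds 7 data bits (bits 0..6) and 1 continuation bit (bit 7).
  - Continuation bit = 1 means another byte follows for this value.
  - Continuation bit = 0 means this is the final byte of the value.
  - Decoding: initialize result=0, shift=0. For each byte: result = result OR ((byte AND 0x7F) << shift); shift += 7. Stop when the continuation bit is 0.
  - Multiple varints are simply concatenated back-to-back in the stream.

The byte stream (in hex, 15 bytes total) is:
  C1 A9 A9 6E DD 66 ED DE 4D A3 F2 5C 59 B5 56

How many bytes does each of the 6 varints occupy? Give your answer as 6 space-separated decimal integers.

Answer: 4 2 3 3 1 2

Derivation:
  byte[0]=0xC1 cont=1 payload=0x41=65: acc |= 65<<0 -> acc=65 shift=7
  byte[1]=0xA9 cont=1 payload=0x29=41: acc |= 41<<7 -> acc=5313 shift=14
  byte[2]=0xA9 cont=1 payload=0x29=41: acc |= 41<<14 -> acc=677057 shift=21
  byte[3]=0x6E cont=0 payload=0x6E=110: acc |= 110<<21 -> acc=231363777 shift=28 [end]
Varint 1: bytes[0:4] = C1 A9 A9 6E -> value 231363777 (4 byte(s))
  byte[4]=0xDD cont=1 payload=0x5D=93: acc |= 93<<0 -> acc=93 shift=7
  byte[5]=0x66 cont=0 payload=0x66=102: acc |= 102<<7 -> acc=13149 shift=14 [end]
Varint 2: bytes[4:6] = DD 66 -> value 13149 (2 byte(s))
  byte[6]=0xED cont=1 payload=0x6D=109: acc |= 109<<0 -> acc=109 shift=7
  byte[7]=0xDE cont=1 payload=0x5E=94: acc |= 94<<7 -> acc=12141 shift=14
  byte[8]=0x4D cont=0 payload=0x4D=77: acc |= 77<<14 -> acc=1273709 shift=21 [end]
Varint 3: bytes[6:9] = ED DE 4D -> value 1273709 (3 byte(s))
  byte[9]=0xA3 cont=1 payload=0x23=35: acc |= 35<<0 -> acc=35 shift=7
  byte[10]=0xF2 cont=1 payload=0x72=114: acc |= 114<<7 -> acc=14627 shift=14
  byte[11]=0x5C cont=0 payload=0x5C=92: acc |= 92<<14 -> acc=1521955 shift=21 [end]
Varint 4: bytes[9:12] = A3 F2 5C -> value 1521955 (3 byte(s))
  byte[12]=0x59 cont=0 payload=0x59=89: acc |= 89<<0 -> acc=89 shift=7 [end]
Varint 5: bytes[12:13] = 59 -> value 89 (1 byte(s))
  byte[13]=0xB5 cont=1 payload=0x35=53: acc |= 53<<0 -> acc=53 shift=7
  byte[14]=0x56 cont=0 payload=0x56=86: acc |= 86<<7 -> acc=11061 shift=14 [end]
Varint 6: bytes[13:15] = B5 56 -> value 11061 (2 byte(s))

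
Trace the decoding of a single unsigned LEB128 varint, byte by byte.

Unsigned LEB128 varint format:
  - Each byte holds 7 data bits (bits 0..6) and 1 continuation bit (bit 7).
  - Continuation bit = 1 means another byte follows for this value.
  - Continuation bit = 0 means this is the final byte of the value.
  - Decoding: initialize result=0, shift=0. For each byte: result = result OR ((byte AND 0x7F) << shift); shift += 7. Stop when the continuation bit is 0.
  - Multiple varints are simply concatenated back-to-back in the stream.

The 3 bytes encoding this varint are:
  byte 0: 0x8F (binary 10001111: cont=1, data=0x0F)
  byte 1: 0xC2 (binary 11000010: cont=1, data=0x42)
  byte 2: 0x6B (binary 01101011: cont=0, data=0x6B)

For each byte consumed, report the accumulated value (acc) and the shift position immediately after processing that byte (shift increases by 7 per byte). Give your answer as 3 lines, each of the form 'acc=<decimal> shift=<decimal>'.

Answer: acc=15 shift=7
acc=8463 shift=14
acc=1761551 shift=21

Derivation:
byte 0=0x8F: payload=0x0F=15, contrib = 15<<0 = 15; acc -> 15, shift -> 7
byte 1=0xC2: payload=0x42=66, contrib = 66<<7 = 8448; acc -> 8463, shift -> 14
byte 2=0x6B: payload=0x6B=107, contrib = 107<<14 = 1753088; acc -> 1761551, shift -> 21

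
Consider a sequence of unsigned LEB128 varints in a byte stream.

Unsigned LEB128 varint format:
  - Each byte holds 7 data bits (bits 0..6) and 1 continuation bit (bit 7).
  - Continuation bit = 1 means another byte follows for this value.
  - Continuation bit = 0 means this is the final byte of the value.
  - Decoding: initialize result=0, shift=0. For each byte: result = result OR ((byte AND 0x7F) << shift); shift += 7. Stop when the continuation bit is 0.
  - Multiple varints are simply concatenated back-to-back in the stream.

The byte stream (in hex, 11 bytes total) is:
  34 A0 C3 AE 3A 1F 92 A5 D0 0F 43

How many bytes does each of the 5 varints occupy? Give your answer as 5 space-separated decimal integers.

  byte[0]=0x34 cont=0 payload=0x34=52: acc |= 52<<0 -> acc=52 shift=7 [end]
Varint 1: bytes[0:1] = 34 -> value 52 (1 byte(s))
  byte[1]=0xA0 cont=1 payload=0x20=32: acc |= 32<<0 -> acc=32 shift=7
  byte[2]=0xC3 cont=1 payload=0x43=67: acc |= 67<<7 -> acc=8608 shift=14
  byte[3]=0xAE cont=1 payload=0x2E=46: acc |= 46<<14 -> acc=762272 shift=21
  byte[4]=0x3A cont=0 payload=0x3A=58: acc |= 58<<21 -> acc=122397088 shift=28 [end]
Varint 2: bytes[1:5] = A0 C3 AE 3A -> value 122397088 (4 byte(s))
  byte[5]=0x1F cont=0 payload=0x1F=31: acc |= 31<<0 -> acc=31 shift=7 [end]
Varint 3: bytes[5:6] = 1F -> value 31 (1 byte(s))
  byte[6]=0x92 cont=1 payload=0x12=18: acc |= 18<<0 -> acc=18 shift=7
  byte[7]=0xA5 cont=1 payload=0x25=37: acc |= 37<<7 -> acc=4754 shift=14
  byte[8]=0xD0 cont=1 payload=0x50=80: acc |= 80<<14 -> acc=1315474 shift=21
  byte[9]=0x0F cont=0 payload=0x0F=15: acc |= 15<<21 -> acc=32772754 shift=28 [end]
Varint 4: bytes[6:10] = 92 A5 D0 0F -> value 32772754 (4 byte(s))
  byte[10]=0x43 cont=0 payload=0x43=67: acc |= 67<<0 -> acc=67 shift=7 [end]
Varint 5: bytes[10:11] = 43 -> value 67 (1 byte(s))

Answer: 1 4 1 4 1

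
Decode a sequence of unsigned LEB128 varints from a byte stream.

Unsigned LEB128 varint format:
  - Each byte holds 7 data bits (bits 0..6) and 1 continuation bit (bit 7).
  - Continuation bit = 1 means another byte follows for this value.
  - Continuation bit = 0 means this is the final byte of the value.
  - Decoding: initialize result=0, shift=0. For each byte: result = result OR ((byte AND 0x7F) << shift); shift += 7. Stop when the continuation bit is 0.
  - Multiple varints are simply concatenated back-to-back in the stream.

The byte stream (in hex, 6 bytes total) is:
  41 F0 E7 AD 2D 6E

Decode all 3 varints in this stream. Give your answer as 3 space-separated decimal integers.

Answer: 65 95122416 110

Derivation:
  byte[0]=0x41 cont=0 payload=0x41=65: acc |= 65<<0 -> acc=65 shift=7 [end]
Varint 1: bytes[0:1] = 41 -> value 65 (1 byte(s))
  byte[1]=0xF0 cont=1 payload=0x70=112: acc |= 112<<0 -> acc=112 shift=7
  byte[2]=0xE7 cont=1 payload=0x67=103: acc |= 103<<7 -> acc=13296 shift=14
  byte[3]=0xAD cont=1 payload=0x2D=45: acc |= 45<<14 -> acc=750576 shift=21
  byte[4]=0x2D cont=0 payload=0x2D=45: acc |= 45<<21 -> acc=95122416 shift=28 [end]
Varint 2: bytes[1:5] = F0 E7 AD 2D -> value 95122416 (4 byte(s))
  byte[5]=0x6E cont=0 payload=0x6E=110: acc |= 110<<0 -> acc=110 shift=7 [end]
Varint 3: bytes[5:6] = 6E -> value 110 (1 byte(s))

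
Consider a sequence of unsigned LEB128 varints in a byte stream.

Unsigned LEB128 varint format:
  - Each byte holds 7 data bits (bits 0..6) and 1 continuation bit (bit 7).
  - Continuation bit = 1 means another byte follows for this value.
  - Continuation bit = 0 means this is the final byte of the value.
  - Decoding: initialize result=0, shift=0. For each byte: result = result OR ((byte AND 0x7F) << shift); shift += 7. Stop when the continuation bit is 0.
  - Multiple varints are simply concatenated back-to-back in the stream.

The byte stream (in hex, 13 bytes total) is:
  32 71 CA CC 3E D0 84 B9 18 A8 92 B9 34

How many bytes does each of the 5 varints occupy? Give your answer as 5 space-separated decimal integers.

Answer: 1 1 3 4 4

Derivation:
  byte[0]=0x32 cont=0 payload=0x32=50: acc |= 50<<0 -> acc=50 shift=7 [end]
Varint 1: bytes[0:1] = 32 -> value 50 (1 byte(s))
  byte[1]=0x71 cont=0 payload=0x71=113: acc |= 113<<0 -> acc=113 shift=7 [end]
Varint 2: bytes[1:2] = 71 -> value 113 (1 byte(s))
  byte[2]=0xCA cont=1 payload=0x4A=74: acc |= 74<<0 -> acc=74 shift=7
  byte[3]=0xCC cont=1 payload=0x4C=76: acc |= 76<<7 -> acc=9802 shift=14
  byte[4]=0x3E cont=0 payload=0x3E=62: acc |= 62<<14 -> acc=1025610 shift=21 [end]
Varint 3: bytes[2:5] = CA CC 3E -> value 1025610 (3 byte(s))
  byte[5]=0xD0 cont=1 payload=0x50=80: acc |= 80<<0 -> acc=80 shift=7
  byte[6]=0x84 cont=1 payload=0x04=4: acc |= 4<<7 -> acc=592 shift=14
  byte[7]=0xB9 cont=1 payload=0x39=57: acc |= 57<<14 -> acc=934480 shift=21
  byte[8]=0x18 cont=0 payload=0x18=24: acc |= 24<<21 -> acc=51266128 shift=28 [end]
Varint 4: bytes[5:9] = D0 84 B9 18 -> value 51266128 (4 byte(s))
  byte[9]=0xA8 cont=1 payload=0x28=40: acc |= 40<<0 -> acc=40 shift=7
  byte[10]=0x92 cont=1 payload=0x12=18: acc |= 18<<7 -> acc=2344 shift=14
  byte[11]=0xB9 cont=1 payload=0x39=57: acc |= 57<<14 -> acc=936232 shift=21
  byte[12]=0x34 cont=0 payload=0x34=52: acc |= 52<<21 -> acc=109988136 shift=28 [end]
Varint 5: bytes[9:13] = A8 92 B9 34 -> value 109988136 (4 byte(s))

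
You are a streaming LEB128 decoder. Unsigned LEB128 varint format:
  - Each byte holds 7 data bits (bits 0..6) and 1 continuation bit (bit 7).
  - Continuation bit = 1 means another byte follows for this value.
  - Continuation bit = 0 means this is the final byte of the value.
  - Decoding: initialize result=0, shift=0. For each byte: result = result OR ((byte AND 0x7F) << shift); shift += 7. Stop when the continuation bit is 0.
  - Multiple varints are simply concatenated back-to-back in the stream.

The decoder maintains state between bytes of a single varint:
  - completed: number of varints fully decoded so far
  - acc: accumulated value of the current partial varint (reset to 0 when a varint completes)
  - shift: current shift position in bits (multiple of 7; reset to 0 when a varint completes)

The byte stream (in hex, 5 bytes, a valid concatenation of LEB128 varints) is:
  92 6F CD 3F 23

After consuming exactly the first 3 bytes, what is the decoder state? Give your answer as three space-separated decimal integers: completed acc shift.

Answer: 1 77 7

Derivation:
byte[0]=0x92 cont=1 payload=0x12: acc |= 18<<0 -> completed=0 acc=18 shift=7
byte[1]=0x6F cont=0 payload=0x6F: varint #1 complete (value=14226); reset -> completed=1 acc=0 shift=0
byte[2]=0xCD cont=1 payload=0x4D: acc |= 77<<0 -> completed=1 acc=77 shift=7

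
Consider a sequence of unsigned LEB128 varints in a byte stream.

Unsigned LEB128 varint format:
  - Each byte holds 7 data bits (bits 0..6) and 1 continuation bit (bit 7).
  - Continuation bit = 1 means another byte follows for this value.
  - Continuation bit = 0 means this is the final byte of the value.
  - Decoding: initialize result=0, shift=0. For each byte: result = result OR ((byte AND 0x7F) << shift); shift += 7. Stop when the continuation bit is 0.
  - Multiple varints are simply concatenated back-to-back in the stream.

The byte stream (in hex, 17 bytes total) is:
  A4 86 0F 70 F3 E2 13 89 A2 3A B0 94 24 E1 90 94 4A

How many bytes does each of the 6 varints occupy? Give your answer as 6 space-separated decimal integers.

Answer: 3 1 3 3 3 4

Derivation:
  byte[0]=0xA4 cont=1 payload=0x24=36: acc |= 36<<0 -> acc=36 shift=7
  byte[1]=0x86 cont=1 payload=0x06=6: acc |= 6<<7 -> acc=804 shift=14
  byte[2]=0x0F cont=0 payload=0x0F=15: acc |= 15<<14 -> acc=246564 shift=21 [end]
Varint 1: bytes[0:3] = A4 86 0F -> value 246564 (3 byte(s))
  byte[3]=0x70 cont=0 payload=0x70=112: acc |= 112<<0 -> acc=112 shift=7 [end]
Varint 2: bytes[3:4] = 70 -> value 112 (1 byte(s))
  byte[4]=0xF3 cont=1 payload=0x73=115: acc |= 115<<0 -> acc=115 shift=7
  byte[5]=0xE2 cont=1 payload=0x62=98: acc |= 98<<7 -> acc=12659 shift=14
  byte[6]=0x13 cont=0 payload=0x13=19: acc |= 19<<14 -> acc=323955 shift=21 [end]
Varint 3: bytes[4:7] = F3 E2 13 -> value 323955 (3 byte(s))
  byte[7]=0x89 cont=1 payload=0x09=9: acc |= 9<<0 -> acc=9 shift=7
  byte[8]=0xA2 cont=1 payload=0x22=34: acc |= 34<<7 -> acc=4361 shift=14
  byte[9]=0x3A cont=0 payload=0x3A=58: acc |= 58<<14 -> acc=954633 shift=21 [end]
Varint 4: bytes[7:10] = 89 A2 3A -> value 954633 (3 byte(s))
  byte[10]=0xB0 cont=1 payload=0x30=48: acc |= 48<<0 -> acc=48 shift=7
  byte[11]=0x94 cont=1 payload=0x14=20: acc |= 20<<7 -> acc=2608 shift=14
  byte[12]=0x24 cont=0 payload=0x24=36: acc |= 36<<14 -> acc=592432 shift=21 [end]
Varint 5: bytes[10:13] = B0 94 24 -> value 592432 (3 byte(s))
  byte[13]=0xE1 cont=1 payload=0x61=97: acc |= 97<<0 -> acc=97 shift=7
  byte[14]=0x90 cont=1 payload=0x10=16: acc |= 16<<7 -> acc=2145 shift=14
  byte[15]=0x94 cont=1 payload=0x14=20: acc |= 20<<14 -> acc=329825 shift=21
  byte[16]=0x4A cont=0 payload=0x4A=74: acc |= 74<<21 -> acc=155519073 shift=28 [end]
Varint 6: bytes[13:17] = E1 90 94 4A -> value 155519073 (4 byte(s))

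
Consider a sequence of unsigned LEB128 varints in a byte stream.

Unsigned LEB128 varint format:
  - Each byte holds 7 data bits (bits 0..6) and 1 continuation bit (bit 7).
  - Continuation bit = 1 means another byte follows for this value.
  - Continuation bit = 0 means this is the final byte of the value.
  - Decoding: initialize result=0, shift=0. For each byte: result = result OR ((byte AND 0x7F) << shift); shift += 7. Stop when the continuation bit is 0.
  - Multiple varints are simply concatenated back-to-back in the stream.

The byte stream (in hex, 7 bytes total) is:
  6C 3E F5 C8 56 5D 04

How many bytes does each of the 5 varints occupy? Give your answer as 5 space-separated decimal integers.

Answer: 1 1 3 1 1

Derivation:
  byte[0]=0x6C cont=0 payload=0x6C=108: acc |= 108<<0 -> acc=108 shift=7 [end]
Varint 1: bytes[0:1] = 6C -> value 108 (1 byte(s))
  byte[1]=0x3E cont=0 payload=0x3E=62: acc |= 62<<0 -> acc=62 shift=7 [end]
Varint 2: bytes[1:2] = 3E -> value 62 (1 byte(s))
  byte[2]=0xF5 cont=1 payload=0x75=117: acc |= 117<<0 -> acc=117 shift=7
  byte[3]=0xC8 cont=1 payload=0x48=72: acc |= 72<<7 -> acc=9333 shift=14
  byte[4]=0x56 cont=0 payload=0x56=86: acc |= 86<<14 -> acc=1418357 shift=21 [end]
Varint 3: bytes[2:5] = F5 C8 56 -> value 1418357 (3 byte(s))
  byte[5]=0x5D cont=0 payload=0x5D=93: acc |= 93<<0 -> acc=93 shift=7 [end]
Varint 4: bytes[5:6] = 5D -> value 93 (1 byte(s))
  byte[6]=0x04 cont=0 payload=0x04=4: acc |= 4<<0 -> acc=4 shift=7 [end]
Varint 5: bytes[6:7] = 04 -> value 4 (1 byte(s))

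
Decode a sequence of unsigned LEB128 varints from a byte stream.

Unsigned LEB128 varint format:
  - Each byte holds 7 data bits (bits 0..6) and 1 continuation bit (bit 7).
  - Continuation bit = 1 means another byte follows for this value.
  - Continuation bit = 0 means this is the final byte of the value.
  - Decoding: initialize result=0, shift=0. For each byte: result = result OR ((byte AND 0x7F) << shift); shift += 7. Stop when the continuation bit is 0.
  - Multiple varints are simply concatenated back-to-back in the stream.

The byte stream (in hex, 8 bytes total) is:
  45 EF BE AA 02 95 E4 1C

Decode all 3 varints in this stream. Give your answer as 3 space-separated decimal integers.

  byte[0]=0x45 cont=0 payload=0x45=69: acc |= 69<<0 -> acc=69 shift=7 [end]
Varint 1: bytes[0:1] = 45 -> value 69 (1 byte(s))
  byte[1]=0xEF cont=1 payload=0x6F=111: acc |= 111<<0 -> acc=111 shift=7
  byte[2]=0xBE cont=1 payload=0x3E=62: acc |= 62<<7 -> acc=8047 shift=14
  byte[3]=0xAA cont=1 payload=0x2A=42: acc |= 42<<14 -> acc=696175 shift=21
  byte[4]=0x02 cont=0 payload=0x02=2: acc |= 2<<21 -> acc=4890479 shift=28 [end]
Varint 2: bytes[1:5] = EF BE AA 02 -> value 4890479 (4 byte(s))
  byte[5]=0x95 cont=1 payload=0x15=21: acc |= 21<<0 -> acc=21 shift=7
  byte[6]=0xE4 cont=1 payload=0x64=100: acc |= 100<<7 -> acc=12821 shift=14
  byte[7]=0x1C cont=0 payload=0x1C=28: acc |= 28<<14 -> acc=471573 shift=21 [end]
Varint 3: bytes[5:8] = 95 E4 1C -> value 471573 (3 byte(s))

Answer: 69 4890479 471573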